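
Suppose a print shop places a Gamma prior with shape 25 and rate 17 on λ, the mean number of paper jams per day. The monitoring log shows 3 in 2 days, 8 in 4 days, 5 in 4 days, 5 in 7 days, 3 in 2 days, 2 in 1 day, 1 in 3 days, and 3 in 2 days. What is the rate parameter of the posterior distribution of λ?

Total count: 3 + 8 + 5 + 5 + 3 + 2 + 1 + 3 = 30.
Total exposure: 2 + 4 + 4 + 7 + 2 + 1 + 3 + 2 = 25 days.
The Gamma prior is conjugate for the Poisson rate, so λ | data ~ Gamma(25+30, 17+25) = Gamma(55, 42).

42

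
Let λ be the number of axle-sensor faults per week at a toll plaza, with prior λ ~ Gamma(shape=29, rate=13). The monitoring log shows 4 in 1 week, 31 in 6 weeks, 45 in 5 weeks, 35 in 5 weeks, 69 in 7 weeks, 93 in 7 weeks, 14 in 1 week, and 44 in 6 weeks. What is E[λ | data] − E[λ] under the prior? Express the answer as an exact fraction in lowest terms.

3253/663

Total count: 4 + 31 + 45 + 35 + 69 + 93 + 14 + 44 = 335.
Total exposure: 1 + 6 + 5 + 5 + 7 + 7 + 1 + 6 = 38 weeks.
The Gamma prior is conjugate for the Poisson rate, so λ | data ~ Gamma(29+335, 13+38) = Gamma(364, 51).
Posterior mean = 364/51 = 364/51; prior mean = 29/13 = 29/13. Difference = 364/51 − 29/13 = 3253/663.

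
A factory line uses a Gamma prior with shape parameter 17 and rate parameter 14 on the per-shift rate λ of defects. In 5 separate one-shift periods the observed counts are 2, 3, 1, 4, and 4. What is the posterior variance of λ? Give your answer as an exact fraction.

Total count: 2 + 3 + 1 + 4 + 4 = 14.
Total exposure: 5 shifts.
The Gamma prior is conjugate for the Poisson rate, so λ | data ~ Gamma(17+14, 14+5) = Gamma(31, 19).
Posterior variance = α'/β'² = 31/361.

31/361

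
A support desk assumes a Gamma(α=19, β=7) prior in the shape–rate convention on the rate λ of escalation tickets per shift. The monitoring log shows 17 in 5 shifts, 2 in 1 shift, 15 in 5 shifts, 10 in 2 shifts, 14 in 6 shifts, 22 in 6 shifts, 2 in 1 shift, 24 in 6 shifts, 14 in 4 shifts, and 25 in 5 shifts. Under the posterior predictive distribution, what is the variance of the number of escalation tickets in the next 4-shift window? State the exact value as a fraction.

Total count: 17 + 2 + 15 + 10 + 14 + 22 + 2 + 24 + 14 + 25 = 145.
Total exposure: 5 + 1 + 5 + 2 + 6 + 6 + 1 + 6 + 4 + 5 = 41 shifts.
Gamma(α, β) with Poisson data over total exposure Σt gives posterior Gamma(α+Σx, β+Σt) = Gamma(164, 48).
The posterior predictive for a window of length T is Negative Binomial with variance T·α'·(β'+T)/β'² = 4·164·52/2304 = 533/36.

533/36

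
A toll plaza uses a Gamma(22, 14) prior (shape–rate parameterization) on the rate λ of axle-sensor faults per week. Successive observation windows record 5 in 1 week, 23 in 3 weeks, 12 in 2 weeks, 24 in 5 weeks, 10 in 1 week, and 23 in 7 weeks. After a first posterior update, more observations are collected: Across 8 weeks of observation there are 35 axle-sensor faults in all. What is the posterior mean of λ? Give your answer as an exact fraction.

Total count: 5 + 23 + 12 + 24 + 10 + 23 = 97.
Total exposure: 1 + 3 + 2 + 5 + 1 + 7 = 19 weeks.
After the first batch: Gamma(22 + 97, 14 + 19) = Gamma(119, 33).
Total count 35 over total exposure 8 weeks.
After the second batch: Gamma(119 + 35, 33 + 8) = Gamma(154, 41).
Posterior mean = α'/β' = 154/41.

154/41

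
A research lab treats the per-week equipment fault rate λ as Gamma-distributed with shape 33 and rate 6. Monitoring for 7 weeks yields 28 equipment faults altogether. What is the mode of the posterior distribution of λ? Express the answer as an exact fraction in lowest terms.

60/13

Total count 28 over total exposure 7 weeks.
By Gamma–Poisson conjugacy, the posterior is Gamma(α + Σx, β + Σt) = Gamma(33 + 28, 6 + 7) = Gamma(61, 13).
Posterior mode = (α'−1)/β' = 60/13.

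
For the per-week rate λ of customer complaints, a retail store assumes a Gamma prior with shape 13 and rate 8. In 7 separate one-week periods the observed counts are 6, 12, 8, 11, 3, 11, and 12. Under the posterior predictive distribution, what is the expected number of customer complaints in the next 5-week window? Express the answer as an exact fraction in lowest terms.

Total count: 6 + 12 + 8 + 11 + 3 + 11 + 12 = 63.
Total exposure: 7 weeks.
The Gamma prior is conjugate for the Poisson rate, so λ | data ~ Gamma(13+63, 8+7) = Gamma(76, 15).
Predictive mean over a 5-week window = T·E[λ|data] = 5·76/15 = 76/3.

76/3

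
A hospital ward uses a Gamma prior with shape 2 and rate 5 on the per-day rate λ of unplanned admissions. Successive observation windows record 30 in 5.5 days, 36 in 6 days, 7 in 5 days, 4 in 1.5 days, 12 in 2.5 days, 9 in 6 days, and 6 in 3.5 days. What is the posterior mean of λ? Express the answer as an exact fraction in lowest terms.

Total count: 30 + 36 + 7 + 4 + 12 + 9 + 6 = 104.
Total exposure: 5.5 + 6 + 5 + 1.5 + 2.5 + 6 + 3.5 = 30 days.
Gamma(α, β) with Poisson data over total exposure Σt gives posterior Gamma(α+Σx, β+Σt) = Gamma(106, 35).
Posterior mean = α'/β' = 106/35.

106/35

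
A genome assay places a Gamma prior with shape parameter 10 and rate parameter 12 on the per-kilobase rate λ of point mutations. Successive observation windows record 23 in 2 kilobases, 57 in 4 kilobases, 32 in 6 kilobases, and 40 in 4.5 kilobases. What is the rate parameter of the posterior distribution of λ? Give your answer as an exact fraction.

Total count: 23 + 57 + 32 + 40 = 152.
Total exposure: 2 + 4 + 6 + 4.5 = 16.5 kilobases.
By Gamma–Poisson conjugacy, the posterior is Gamma(α + Σx, β + Σt) = Gamma(10 + 152, 12 + 16.5) = Gamma(162, 57/2).

57/2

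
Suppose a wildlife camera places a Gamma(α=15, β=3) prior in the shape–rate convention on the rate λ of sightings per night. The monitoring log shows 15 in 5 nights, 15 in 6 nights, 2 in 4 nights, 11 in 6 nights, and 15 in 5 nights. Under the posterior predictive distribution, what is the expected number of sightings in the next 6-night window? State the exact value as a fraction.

Total count: 15 + 15 + 2 + 11 + 15 = 58.
Total exposure: 5 + 6 + 4 + 6 + 5 = 26 nights.
Posterior: α' = 15 + 58 = 73, β' = 3 + 26 = 29.
Predictive mean over a 6-night window = T·E[λ|data] = 6·73/29 = 438/29.

438/29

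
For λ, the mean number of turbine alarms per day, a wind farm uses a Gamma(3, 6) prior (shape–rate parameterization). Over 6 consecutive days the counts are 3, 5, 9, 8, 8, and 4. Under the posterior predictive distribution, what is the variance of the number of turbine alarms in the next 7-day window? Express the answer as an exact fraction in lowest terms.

Total count: 3 + 5 + 9 + 8 + 8 + 4 = 37.
Total exposure: 6 days.
The Gamma prior is conjugate for the Poisson rate, so λ | data ~ Gamma(3+37, 6+6) = Gamma(40, 12).
The posterior predictive for a window of length T is Negative Binomial with variance T·α'·(β'+T)/β'² = 7·40·19/144 = 665/18.

665/18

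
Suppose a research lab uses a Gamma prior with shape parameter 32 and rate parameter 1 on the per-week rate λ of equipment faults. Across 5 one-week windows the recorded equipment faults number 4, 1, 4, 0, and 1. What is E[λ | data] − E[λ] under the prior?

Total count: 4 + 1 + 4 + 0 + 1 = 10.
Total exposure: 5 weeks.
Gamma(α, β) with Poisson data over total exposure Σt gives posterior Gamma(α+Σx, β+Σt) = Gamma(42, 6).
Posterior mean = 42/6 = 7; prior mean = 32/1 = 32. Difference = 7 − 32 = -25.

-25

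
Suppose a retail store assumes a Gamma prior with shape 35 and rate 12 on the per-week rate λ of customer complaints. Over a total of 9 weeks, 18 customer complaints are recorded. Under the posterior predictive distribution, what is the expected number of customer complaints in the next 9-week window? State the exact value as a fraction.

Total count 18 over total exposure 9 weeks.
The Gamma prior is conjugate for the Poisson rate, so λ | data ~ Gamma(35+18, 12+9) = Gamma(53, 21).
Predictive mean over a 9-week window = T·E[λ|data] = 9·53/21 = 159/7.

159/7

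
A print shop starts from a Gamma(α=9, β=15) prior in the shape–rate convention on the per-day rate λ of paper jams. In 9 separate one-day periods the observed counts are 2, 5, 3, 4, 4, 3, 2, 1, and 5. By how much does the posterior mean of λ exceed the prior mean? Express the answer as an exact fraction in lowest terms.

Total count: 2 + 5 + 3 + 4 + 4 + 3 + 2 + 1 + 5 = 29.
Total exposure: 9 days.
Gamma(α, β) with Poisson data over total exposure Σt gives posterior Gamma(α+Σx, β+Σt) = Gamma(38, 24).
Posterior mean = 38/24 = 19/12; prior mean = 9/15 = 3/5. Difference = 19/12 − 3/5 = 59/60.

59/60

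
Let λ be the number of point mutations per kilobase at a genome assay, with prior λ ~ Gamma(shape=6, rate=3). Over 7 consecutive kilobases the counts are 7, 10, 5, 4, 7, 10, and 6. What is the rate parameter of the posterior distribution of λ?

Total count: 7 + 10 + 5 + 4 + 7 + 10 + 6 = 49.
Total exposure: 7 kilobases.
By Gamma–Poisson conjugacy, the posterior is Gamma(α + Σx, β + Σt) = Gamma(6 + 49, 3 + 7) = Gamma(55, 10).

10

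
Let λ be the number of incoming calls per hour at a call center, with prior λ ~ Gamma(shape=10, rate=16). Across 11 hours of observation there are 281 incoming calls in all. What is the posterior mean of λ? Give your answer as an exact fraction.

Total count 281 over total exposure 11 hours.
Gamma(α, β) with Poisson data over total exposure Σt gives posterior Gamma(α+Σx, β+Σt) = Gamma(291, 27).
Posterior mean = α'/β' = 291/27 = 97/9.

97/9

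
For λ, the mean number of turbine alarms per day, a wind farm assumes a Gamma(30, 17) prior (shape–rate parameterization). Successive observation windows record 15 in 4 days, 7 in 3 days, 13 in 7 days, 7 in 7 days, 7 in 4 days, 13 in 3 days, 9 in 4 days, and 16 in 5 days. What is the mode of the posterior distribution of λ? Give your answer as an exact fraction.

58/27

Total count: 15 + 7 + 13 + 7 + 7 + 13 + 9 + 16 = 87.
Total exposure: 4 + 3 + 7 + 7 + 4 + 3 + 4 + 5 = 37 days.
Gamma(α, β) with Poisson data over total exposure Σt gives posterior Gamma(α+Σx, β+Σt) = Gamma(117, 54).
Posterior mode = (α'−1)/β' = 116/54 = 58/27.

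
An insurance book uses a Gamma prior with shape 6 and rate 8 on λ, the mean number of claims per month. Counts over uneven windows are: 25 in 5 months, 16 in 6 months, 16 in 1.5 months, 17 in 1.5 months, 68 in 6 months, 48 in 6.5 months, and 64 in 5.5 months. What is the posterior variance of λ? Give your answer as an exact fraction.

Total count: 25 + 16 + 16 + 17 + 68 + 48 + 64 = 254.
Total exposure: 5 + 6 + 1.5 + 1.5 + 6 + 6.5 + 5.5 = 32 months.
Gamma(α, β) with Poisson data over total exposure Σt gives posterior Gamma(α+Σx, β+Σt) = Gamma(260, 40).
Posterior variance = α'/β'² = 260/1600 = 13/80.

13/80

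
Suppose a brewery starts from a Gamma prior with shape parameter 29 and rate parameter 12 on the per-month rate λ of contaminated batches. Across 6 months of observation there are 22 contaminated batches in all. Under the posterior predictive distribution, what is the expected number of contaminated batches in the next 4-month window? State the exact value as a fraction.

Total count 22 over total exposure 6 months.
Conjugate update: add total count to the shape and total exposure to the rate, giving Gamma(51, 18).
Predictive mean over a 4-month window = T·E[λ|data] = 4·51/18 = 34/3.

34/3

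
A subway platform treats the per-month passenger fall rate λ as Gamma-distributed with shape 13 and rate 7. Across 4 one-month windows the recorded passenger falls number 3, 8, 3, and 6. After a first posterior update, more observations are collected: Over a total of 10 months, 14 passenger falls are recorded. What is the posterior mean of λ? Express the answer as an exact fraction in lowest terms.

47/21

Total count: 3 + 8 + 3 + 6 = 20.
Total exposure: 4 months.
After the first batch: Gamma(13 + 20, 7 + 4) = Gamma(33, 11).
Total count 14 over total exposure 10 months.
After the second batch: Gamma(33 + 14, 11 + 10) = Gamma(47, 21).
Posterior mean = α'/β' = 47/21.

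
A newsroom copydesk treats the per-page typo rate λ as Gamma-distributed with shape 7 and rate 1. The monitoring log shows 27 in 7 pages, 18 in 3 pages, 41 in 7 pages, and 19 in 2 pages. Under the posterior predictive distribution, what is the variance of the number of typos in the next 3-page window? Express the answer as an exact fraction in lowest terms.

483/25

Total count: 27 + 18 + 41 + 19 = 105.
Total exposure: 7 + 3 + 7 + 2 = 19 pages.
Gamma(α, β) with Poisson data over total exposure Σt gives posterior Gamma(α+Σx, β+Σt) = Gamma(112, 20).
The posterior predictive for a window of length T is Negative Binomial with variance T·α'·(β'+T)/β'² = 3·112·23/400 = 483/25.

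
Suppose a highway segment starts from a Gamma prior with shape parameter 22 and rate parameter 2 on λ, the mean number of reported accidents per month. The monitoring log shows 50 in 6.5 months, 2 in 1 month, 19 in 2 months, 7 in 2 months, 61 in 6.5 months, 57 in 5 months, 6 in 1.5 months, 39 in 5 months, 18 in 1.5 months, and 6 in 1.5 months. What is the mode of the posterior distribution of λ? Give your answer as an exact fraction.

572/69

Total count: 50 + 2 + 19 + 7 + 61 + 57 + 6 + 39 + 18 + 6 = 265.
Total exposure: 6.5 + 1 + 2 + 2 + 6.5 + 5 + 1.5 + 5 + 1.5 + 1.5 = 32.5 months.
Posterior: α' = 22 + 265 = 287, β' = 2 + 32.5 = 69/2.
Posterior mode = (α'−1)/β' = 286/(69/2) = 572/69.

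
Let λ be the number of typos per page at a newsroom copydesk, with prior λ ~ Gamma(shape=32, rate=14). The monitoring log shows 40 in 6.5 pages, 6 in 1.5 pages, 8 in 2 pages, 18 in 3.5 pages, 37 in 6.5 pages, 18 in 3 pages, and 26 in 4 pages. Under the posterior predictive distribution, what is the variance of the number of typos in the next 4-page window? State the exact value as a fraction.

Total count: 40 + 6 + 8 + 18 + 37 + 18 + 26 = 153.
Total exposure: 6.5 + 1.5 + 2 + 3.5 + 6.5 + 3 + 4 = 27 pages.
By Gamma–Poisson conjugacy, the posterior is Gamma(α + Σx, β + Σt) = Gamma(32 + 153, 14 + 27) = Gamma(185, 41).
The posterior predictive for a window of length T is Negative Binomial with variance T·α'·(β'+T)/β'² = 4·185·45/1681 = 33300/1681.

33300/1681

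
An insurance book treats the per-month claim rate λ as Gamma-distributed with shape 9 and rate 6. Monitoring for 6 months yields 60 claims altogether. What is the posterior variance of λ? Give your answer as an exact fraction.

23/48

Total count 60 over total exposure 6 months.
By Gamma–Poisson conjugacy, the posterior is Gamma(α + Σx, β + Σt) = Gamma(9 + 60, 6 + 6) = Gamma(69, 12).
Posterior variance = α'/β'² = 69/144 = 23/48.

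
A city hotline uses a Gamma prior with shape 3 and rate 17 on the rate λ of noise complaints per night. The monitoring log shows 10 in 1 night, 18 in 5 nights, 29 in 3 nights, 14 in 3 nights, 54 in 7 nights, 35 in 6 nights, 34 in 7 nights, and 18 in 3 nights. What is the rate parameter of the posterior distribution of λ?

Total count: 10 + 18 + 29 + 14 + 54 + 35 + 34 + 18 = 212.
Total exposure: 1 + 5 + 3 + 3 + 7 + 6 + 7 + 3 = 35 nights.
Gamma(α, β) with Poisson data over total exposure Σt gives posterior Gamma(α+Σx, β+Σt) = Gamma(215, 52).

52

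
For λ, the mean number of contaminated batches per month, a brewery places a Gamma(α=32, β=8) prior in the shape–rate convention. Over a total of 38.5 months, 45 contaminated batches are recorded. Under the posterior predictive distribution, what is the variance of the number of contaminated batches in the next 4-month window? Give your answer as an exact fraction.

62216/8649

Total count 45 over total exposure 38.5 months.
Conjugate update: add total count to the shape and total exposure to the rate, giving Gamma(77, 93/2).
The posterior predictive for a window of length T is Negative Binomial with variance T·α'·(β'+T)/β'² = 4·77·(101/2)/(8649/4) = 62216/8649.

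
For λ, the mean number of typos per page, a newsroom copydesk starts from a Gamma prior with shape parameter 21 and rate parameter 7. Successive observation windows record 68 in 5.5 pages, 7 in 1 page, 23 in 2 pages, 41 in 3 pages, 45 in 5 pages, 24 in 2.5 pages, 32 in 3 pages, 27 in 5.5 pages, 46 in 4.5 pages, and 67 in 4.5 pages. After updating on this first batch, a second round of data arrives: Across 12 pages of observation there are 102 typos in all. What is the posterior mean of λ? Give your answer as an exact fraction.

1006/111

Total count: 68 + 7 + 23 + 41 + 45 + 24 + 32 + 27 + 46 + 67 = 380.
Total exposure: 5.5 + 1 + 2 + 3 + 5 + 2.5 + 3 + 5.5 + 4.5 + 4.5 = 36.5 pages.
After the first batch: Gamma(21 + 380, 7 + 36.5) = Gamma(401, 87/2).
Total count 102 over total exposure 12 pages.
After the second batch: Gamma(401 + 102, 87/2 + 12) = Gamma(503, 111/2).
Posterior mean = α'/β' = 503/(111/2) = 1006/111.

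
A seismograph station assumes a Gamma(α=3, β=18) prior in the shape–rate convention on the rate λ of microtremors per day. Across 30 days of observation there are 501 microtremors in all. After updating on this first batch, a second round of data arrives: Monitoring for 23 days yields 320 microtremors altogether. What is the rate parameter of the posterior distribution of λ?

71

Total count 501 over total exposure 30 days.
After the first batch: Gamma(3 + 501, 18 + 30) = Gamma(504, 48).
Total count 320 over total exposure 23 days.
After the second batch: Gamma(504 + 320, 48 + 23) = Gamma(824, 71).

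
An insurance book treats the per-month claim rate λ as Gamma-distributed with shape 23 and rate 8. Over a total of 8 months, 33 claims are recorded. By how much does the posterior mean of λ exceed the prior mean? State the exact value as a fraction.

Total count 33 over total exposure 8 months.
Conjugate update: add total count to the shape and total exposure to the rate, giving Gamma(56, 16).
Posterior mean = 56/16 = 7/2; prior mean = 23/8 = 23/8. Difference = 7/2 − 23/8 = 5/8.

5/8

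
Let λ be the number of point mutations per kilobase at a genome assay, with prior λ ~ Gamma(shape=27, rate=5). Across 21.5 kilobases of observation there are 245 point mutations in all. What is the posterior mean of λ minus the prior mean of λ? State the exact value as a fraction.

Total count 245 over total exposure 21.5 kilobases.
The Gamma prior is conjugate for the Poisson rate, so λ | data ~ Gamma(27+245, 5+21.5) = Gamma(272, 53/2).
Posterior mean = 272/(53/2) = 544/53; prior mean = 27/5 = 27/5. Difference = 544/53 − 27/5 = 1289/265.

1289/265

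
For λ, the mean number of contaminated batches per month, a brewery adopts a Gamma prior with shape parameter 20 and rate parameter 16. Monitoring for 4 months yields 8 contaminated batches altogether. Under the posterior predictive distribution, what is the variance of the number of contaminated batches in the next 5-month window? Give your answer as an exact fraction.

Total count 8 over total exposure 4 months.
Conjugate update: add total count to the shape and total exposure to the rate, giving Gamma(28, 20).
The posterior predictive for a window of length T is Negative Binomial with variance T·α'·(β'+T)/β'² = 5·28·25/400 = 35/4.

35/4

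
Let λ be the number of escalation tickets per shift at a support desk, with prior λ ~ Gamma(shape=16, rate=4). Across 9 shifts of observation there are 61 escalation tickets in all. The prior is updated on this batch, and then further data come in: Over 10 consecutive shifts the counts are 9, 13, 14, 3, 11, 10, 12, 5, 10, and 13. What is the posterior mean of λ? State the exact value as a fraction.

Total count 61 over total exposure 9 shifts.
After the first batch: Gamma(16 + 61, 4 + 9) = Gamma(77, 13).
Total count: 9 + 13 + 14 + 3 + 11 + 10 + 12 + 5 + 10 + 13 = 100.
Total exposure: 10 shifts.
After the second batch: Gamma(77 + 100, 13 + 10) = Gamma(177, 23).
Posterior mean = α'/β' = 177/23.

177/23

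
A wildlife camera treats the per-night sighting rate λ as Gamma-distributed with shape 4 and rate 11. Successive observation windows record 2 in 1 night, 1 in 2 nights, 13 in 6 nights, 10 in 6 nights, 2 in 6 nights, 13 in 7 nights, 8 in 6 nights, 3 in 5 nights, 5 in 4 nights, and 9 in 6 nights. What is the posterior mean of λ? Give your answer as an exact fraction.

Total count: 2 + 1 + 13 + 10 + 2 + 13 + 8 + 3 + 5 + 9 = 66.
Total exposure: 1 + 2 + 6 + 6 + 6 + 7 + 6 + 5 + 4 + 6 = 49 nights.
The Gamma prior is conjugate for the Poisson rate, so λ | data ~ Gamma(4+66, 11+49) = Gamma(70, 60).
Posterior mean = α'/β' = 70/60 = 7/6.

7/6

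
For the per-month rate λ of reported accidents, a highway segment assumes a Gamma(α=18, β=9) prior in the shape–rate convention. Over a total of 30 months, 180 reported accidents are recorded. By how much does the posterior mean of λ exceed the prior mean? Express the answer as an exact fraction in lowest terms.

40/13

Total count 180 over total exposure 30 months.
Posterior: α' = 18 + 180 = 198, β' = 9 + 30 = 39.
Posterior mean = 198/39 = 66/13; prior mean = 18/9 = 2. Difference = 66/13 − 2 = 40/13.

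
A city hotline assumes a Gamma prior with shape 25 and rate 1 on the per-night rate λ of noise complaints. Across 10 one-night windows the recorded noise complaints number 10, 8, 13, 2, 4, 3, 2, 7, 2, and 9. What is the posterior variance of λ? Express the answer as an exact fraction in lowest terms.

Total count: 10 + 8 + 13 + 2 + 4 + 3 + 2 + 7 + 2 + 9 = 60.
Total exposure: 10 nights.
Posterior: α' = 25 + 60 = 85, β' = 1 + 10 = 11.
Posterior variance = α'/β'² = 85/121.

85/121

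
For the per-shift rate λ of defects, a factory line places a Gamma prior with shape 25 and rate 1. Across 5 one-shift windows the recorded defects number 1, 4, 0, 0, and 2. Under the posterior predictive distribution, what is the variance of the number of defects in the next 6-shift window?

Total count: 1 + 4 + 0 + 0 + 2 = 7.
Total exposure: 5 shifts.
The Gamma prior is conjugate for the Poisson rate, so λ | data ~ Gamma(25+7, 1+5) = Gamma(32, 6).
The posterior predictive for a window of length T is Negative Binomial with variance T·α'·(β'+T)/β'² = 6·32·12/36 = 64.

64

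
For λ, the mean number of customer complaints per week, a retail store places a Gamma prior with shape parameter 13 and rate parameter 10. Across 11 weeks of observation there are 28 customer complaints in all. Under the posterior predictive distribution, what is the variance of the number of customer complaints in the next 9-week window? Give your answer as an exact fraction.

Total count 28 over total exposure 11 weeks.
Conjugate update: add total count to the shape and total exposure to the rate, giving Gamma(41, 21).
The posterior predictive for a window of length T is Negative Binomial with variance T·α'·(β'+T)/β'² = 9·41·30/441 = 1230/49.

1230/49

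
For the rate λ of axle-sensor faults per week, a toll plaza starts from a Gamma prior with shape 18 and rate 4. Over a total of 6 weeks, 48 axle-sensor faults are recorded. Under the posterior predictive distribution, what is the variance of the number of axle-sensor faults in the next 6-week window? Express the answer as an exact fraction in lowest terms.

Total count 48 over total exposure 6 weeks.
The Gamma prior is conjugate for the Poisson rate, so λ | data ~ Gamma(18+48, 4+6) = Gamma(66, 10).
The posterior predictive for a window of length T is Negative Binomial with variance T·α'·(β'+T)/β'² = 6·66·16/100 = 1584/25.

1584/25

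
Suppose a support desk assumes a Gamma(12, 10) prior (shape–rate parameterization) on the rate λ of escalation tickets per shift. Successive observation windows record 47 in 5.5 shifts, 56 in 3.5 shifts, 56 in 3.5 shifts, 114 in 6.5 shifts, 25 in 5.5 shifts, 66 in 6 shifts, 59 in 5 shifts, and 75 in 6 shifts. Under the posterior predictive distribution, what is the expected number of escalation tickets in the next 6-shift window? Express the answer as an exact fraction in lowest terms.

6120/103

Total count: 47 + 56 + 56 + 114 + 25 + 66 + 59 + 75 = 498.
Total exposure: 5.5 + 3.5 + 3.5 + 6.5 + 5.5 + 6 + 5 + 6 = 41.5 shifts.
Gamma(α, β) with Poisson data over total exposure Σt gives posterior Gamma(α+Σx, β+Σt) = Gamma(510, 103/2).
Predictive mean over a 6-shift window = T·E[λ|data] = 6·510/(103/2) = 6120/103.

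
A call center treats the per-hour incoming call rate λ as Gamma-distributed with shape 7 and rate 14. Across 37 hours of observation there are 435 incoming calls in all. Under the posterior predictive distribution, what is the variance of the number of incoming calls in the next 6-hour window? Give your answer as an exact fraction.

988/17

Total count 435 over total exposure 37 hours.
The Gamma prior is conjugate for the Poisson rate, so λ | data ~ Gamma(7+435, 14+37) = Gamma(442, 51).
The posterior predictive for a window of length T is Negative Binomial with variance T·α'·(β'+T)/β'² = 6·442·57/2601 = 988/17.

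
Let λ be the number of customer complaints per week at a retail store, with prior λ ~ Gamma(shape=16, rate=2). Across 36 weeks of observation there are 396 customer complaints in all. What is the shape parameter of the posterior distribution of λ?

412

Total count 396 over total exposure 36 weeks.
The Gamma prior is conjugate for the Poisson rate, so λ | data ~ Gamma(16+396, 2+36) = Gamma(412, 38).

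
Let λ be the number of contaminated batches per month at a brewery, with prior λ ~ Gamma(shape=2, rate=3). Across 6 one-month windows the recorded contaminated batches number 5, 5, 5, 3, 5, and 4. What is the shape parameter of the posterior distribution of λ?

Total count: 5 + 5 + 5 + 3 + 5 + 4 = 27.
Total exposure: 6 months.
Gamma(α, β) with Poisson data over total exposure Σt gives posterior Gamma(α+Σx, β+Σt) = Gamma(29, 9).

29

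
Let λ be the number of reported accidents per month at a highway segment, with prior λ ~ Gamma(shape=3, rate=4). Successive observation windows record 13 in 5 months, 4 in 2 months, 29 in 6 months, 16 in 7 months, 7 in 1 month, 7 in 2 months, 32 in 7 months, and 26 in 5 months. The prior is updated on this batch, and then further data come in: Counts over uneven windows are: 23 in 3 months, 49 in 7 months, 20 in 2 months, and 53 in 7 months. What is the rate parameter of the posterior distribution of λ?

Total count: 13 + 4 + 29 + 16 + 7 + 7 + 32 + 26 = 134.
Total exposure: 5 + 2 + 6 + 7 + 1 + 2 + 7 + 5 = 35 months.
After the first batch: Gamma(3 + 134, 4 + 35) = Gamma(137, 39).
Total count: 23 + 49 + 20 + 53 = 145.
Total exposure: 3 + 7 + 2 + 7 = 19 months.
After the second batch: Gamma(137 + 145, 39 + 19) = Gamma(282, 58).

58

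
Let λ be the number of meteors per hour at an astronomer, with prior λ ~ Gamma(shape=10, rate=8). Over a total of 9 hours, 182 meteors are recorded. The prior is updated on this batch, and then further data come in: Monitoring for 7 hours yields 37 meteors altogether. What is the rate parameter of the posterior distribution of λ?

24

Total count 182 over total exposure 9 hours.
After the first batch: Gamma(10 + 182, 8 + 9) = Gamma(192, 17).
Total count 37 over total exposure 7 hours.
After the second batch: Gamma(192 + 37, 17 + 7) = Gamma(229, 24).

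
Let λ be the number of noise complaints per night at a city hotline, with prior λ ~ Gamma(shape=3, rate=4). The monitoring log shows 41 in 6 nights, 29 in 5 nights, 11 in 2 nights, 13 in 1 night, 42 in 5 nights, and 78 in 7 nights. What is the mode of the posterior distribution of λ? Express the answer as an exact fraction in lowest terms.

Total count: 41 + 29 + 11 + 13 + 42 + 78 = 214.
Total exposure: 6 + 5 + 2 + 1 + 5 + 7 = 26 nights.
Posterior: α' = 3 + 214 = 217, β' = 4 + 26 = 30.
Posterior mode = (α'−1)/β' = 216/30 = 36/5.

36/5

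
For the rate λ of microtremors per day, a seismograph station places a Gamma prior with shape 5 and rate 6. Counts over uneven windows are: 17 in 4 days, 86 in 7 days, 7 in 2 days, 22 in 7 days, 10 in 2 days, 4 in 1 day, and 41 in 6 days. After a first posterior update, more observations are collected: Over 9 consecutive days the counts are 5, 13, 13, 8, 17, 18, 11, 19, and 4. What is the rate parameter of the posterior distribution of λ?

44

Total count: 17 + 86 + 7 + 22 + 10 + 4 + 41 = 187.
Total exposure: 4 + 7 + 2 + 7 + 2 + 1 + 6 = 29 days.
After the first batch: Gamma(5 + 187, 6 + 29) = Gamma(192, 35).
Total count: 5 + 13 + 13 + 8 + 17 + 18 + 11 + 19 + 4 = 108.
Total exposure: 9 days.
After the second batch: Gamma(192 + 108, 35 + 9) = Gamma(300, 44).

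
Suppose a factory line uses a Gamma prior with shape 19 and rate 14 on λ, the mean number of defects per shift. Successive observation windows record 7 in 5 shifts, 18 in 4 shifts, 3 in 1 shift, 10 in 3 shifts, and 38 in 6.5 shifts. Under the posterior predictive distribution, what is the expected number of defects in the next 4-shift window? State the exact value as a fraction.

760/67

Total count: 7 + 18 + 3 + 10 + 38 = 76.
Total exposure: 5 + 4 + 1 + 3 + 6.5 = 19.5 shifts.
Conjugate update: add total count to the shape and total exposure to the rate, giving Gamma(95, 67/2).
Predictive mean over a 4-shift window = T·E[λ|data] = 4·95/(67/2) = 760/67.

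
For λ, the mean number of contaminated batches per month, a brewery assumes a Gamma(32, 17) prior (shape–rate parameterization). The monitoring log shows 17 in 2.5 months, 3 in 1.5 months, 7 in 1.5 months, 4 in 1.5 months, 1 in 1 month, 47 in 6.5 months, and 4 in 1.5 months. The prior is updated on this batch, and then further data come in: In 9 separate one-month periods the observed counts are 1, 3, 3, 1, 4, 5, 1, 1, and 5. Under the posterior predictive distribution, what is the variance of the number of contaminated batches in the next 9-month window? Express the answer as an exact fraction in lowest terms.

7089/196

Total count: 17 + 3 + 7 + 4 + 1 + 47 + 4 = 83.
Total exposure: 2.5 + 1.5 + 1.5 + 1.5 + 1 + 6.5 + 1.5 = 16 months.
After the first batch: Gamma(32 + 83, 17 + 16) = Gamma(115, 33).
Total count: 1 + 3 + 3 + 1 + 4 + 5 + 1 + 1 + 5 = 24.
Total exposure: 9 months.
After the second batch: Gamma(115 + 24, 33 + 9) = Gamma(139, 42).
The posterior predictive for a window of length T is Negative Binomial with variance T·α'·(β'+T)/β'² = 9·139·51/1764 = 7089/196.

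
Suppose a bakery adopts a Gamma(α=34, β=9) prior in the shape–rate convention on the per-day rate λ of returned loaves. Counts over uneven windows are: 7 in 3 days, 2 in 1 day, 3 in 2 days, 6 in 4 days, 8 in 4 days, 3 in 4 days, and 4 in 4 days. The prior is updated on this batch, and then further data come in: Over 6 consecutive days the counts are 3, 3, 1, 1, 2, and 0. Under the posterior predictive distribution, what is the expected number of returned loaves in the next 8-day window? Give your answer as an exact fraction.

Total count: 7 + 2 + 3 + 6 + 8 + 3 + 4 = 33.
Total exposure: 3 + 1 + 2 + 4 + 4 + 4 + 4 = 22 days.
After the first batch: Gamma(34 + 33, 9 + 22) = Gamma(67, 31).
Total count: 3 + 3 + 1 + 1 + 2 + 0 = 10.
Total exposure: 6 days.
After the second batch: Gamma(67 + 10, 31 + 6) = Gamma(77, 37).
Predictive mean over an 8-day window = T·E[λ|data] = 8·77/37 = 616/37.

616/37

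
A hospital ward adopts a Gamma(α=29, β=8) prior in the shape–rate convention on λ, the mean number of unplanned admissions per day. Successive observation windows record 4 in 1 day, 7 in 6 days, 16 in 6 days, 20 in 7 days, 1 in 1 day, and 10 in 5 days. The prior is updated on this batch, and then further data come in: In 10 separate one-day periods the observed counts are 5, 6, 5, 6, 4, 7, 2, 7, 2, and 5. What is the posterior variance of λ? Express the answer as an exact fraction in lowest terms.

Total count: 4 + 7 + 16 + 20 + 1 + 10 = 58.
Total exposure: 1 + 6 + 6 + 7 + 1 + 5 = 26 days.
After the first batch: Gamma(29 + 58, 8 + 26) = Gamma(87, 34).
Total count: 5 + 6 + 5 + 6 + 4 + 7 + 2 + 7 + 2 + 5 = 49.
Total exposure: 10 days.
After the second batch: Gamma(87 + 49, 34 + 10) = Gamma(136, 44).
Posterior variance = α'/β'² = 136/1936 = 17/242.

17/242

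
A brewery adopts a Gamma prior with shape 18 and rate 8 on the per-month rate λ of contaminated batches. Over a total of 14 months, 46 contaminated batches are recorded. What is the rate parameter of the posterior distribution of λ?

22

Total count 46 over total exposure 14 months.
The Gamma prior is conjugate for the Poisson rate, so λ | data ~ Gamma(18+46, 8+14) = Gamma(64, 22).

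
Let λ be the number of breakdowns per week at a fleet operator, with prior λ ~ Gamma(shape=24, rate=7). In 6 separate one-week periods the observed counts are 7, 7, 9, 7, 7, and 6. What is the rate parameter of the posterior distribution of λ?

13

Total count: 7 + 7 + 9 + 7 + 7 + 6 = 43.
Total exposure: 6 weeks.
By Gamma–Poisson conjugacy, the posterior is Gamma(α + Σx, β + Σt) = Gamma(24 + 43, 7 + 6) = Gamma(67, 13).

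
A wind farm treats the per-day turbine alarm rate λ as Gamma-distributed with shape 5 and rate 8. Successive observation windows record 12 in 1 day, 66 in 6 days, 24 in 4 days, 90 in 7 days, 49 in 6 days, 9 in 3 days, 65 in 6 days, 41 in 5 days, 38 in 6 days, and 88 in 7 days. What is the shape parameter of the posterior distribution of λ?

Total count: 12 + 66 + 24 + 90 + 49 + 9 + 65 + 41 + 38 + 88 = 482.
Total exposure: 1 + 6 + 4 + 7 + 6 + 3 + 6 + 5 + 6 + 7 = 51 days.
Conjugate update: add total count to the shape and total exposure to the rate, giving Gamma(487, 59).

487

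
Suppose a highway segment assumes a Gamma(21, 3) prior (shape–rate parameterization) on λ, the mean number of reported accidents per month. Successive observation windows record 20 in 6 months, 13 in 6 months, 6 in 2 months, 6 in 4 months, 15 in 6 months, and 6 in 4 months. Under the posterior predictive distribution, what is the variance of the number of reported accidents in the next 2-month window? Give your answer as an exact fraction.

Total count: 20 + 13 + 6 + 6 + 15 + 6 = 66.
Total exposure: 6 + 6 + 2 + 4 + 6 + 4 = 28 months.
Gamma(α, β) with Poisson data over total exposure Σt gives posterior Gamma(α+Σx, β+Σt) = Gamma(87, 31).
The posterior predictive for a window of length T is Negative Binomial with variance T·α'·(β'+T)/β'² = 2·87·33/961 = 5742/961.

5742/961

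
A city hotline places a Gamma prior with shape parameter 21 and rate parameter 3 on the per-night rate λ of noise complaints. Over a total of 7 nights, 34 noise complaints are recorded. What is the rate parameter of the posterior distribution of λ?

Total count 34 over total exposure 7 nights.
Posterior: α' = 21 + 34 = 55, β' = 3 + 7 = 10.

10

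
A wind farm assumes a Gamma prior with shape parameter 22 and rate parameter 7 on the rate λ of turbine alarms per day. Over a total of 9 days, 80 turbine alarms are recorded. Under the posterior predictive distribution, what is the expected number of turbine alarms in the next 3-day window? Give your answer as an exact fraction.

153/8

Total count 80 over total exposure 9 days.
The Gamma prior is conjugate for the Poisson rate, so λ | data ~ Gamma(22+80, 7+9) = Gamma(102, 16).
Predictive mean over a 3-day window = T·E[λ|data] = 3·102/16 = 153/8.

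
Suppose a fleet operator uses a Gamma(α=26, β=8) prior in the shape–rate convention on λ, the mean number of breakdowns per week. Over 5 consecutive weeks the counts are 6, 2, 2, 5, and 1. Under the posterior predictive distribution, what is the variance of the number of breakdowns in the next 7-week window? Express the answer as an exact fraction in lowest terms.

5880/169

Total count: 6 + 2 + 2 + 5 + 1 = 16.
Total exposure: 5 weeks.
Gamma(α, β) with Poisson data over total exposure Σt gives posterior Gamma(α+Σx, β+Σt) = Gamma(42, 13).
The posterior predictive for a window of length T is Negative Binomial with variance T·α'·(β'+T)/β'² = 7·42·20/169 = 5880/169.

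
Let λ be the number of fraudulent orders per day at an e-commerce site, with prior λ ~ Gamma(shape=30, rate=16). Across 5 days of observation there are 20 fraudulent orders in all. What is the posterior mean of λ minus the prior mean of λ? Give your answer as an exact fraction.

85/168

Total count 20 over total exposure 5 days.
The Gamma prior is conjugate for the Poisson rate, so λ | data ~ Gamma(30+20, 16+5) = Gamma(50, 21).
Posterior mean = 50/21 = 50/21; prior mean = 30/16 = 15/8. Difference = 50/21 − 15/8 = 85/168.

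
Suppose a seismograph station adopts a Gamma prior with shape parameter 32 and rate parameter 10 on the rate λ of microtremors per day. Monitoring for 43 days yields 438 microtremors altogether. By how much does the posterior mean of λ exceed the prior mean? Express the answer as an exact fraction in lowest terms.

Total count 438 over total exposure 43 days.
Gamma(α, β) with Poisson data over total exposure Σt gives posterior Gamma(α+Σx, β+Σt) = Gamma(470, 53).
Posterior mean = 470/53 = 470/53; prior mean = 32/10 = 16/5. Difference = 470/53 − 16/5 = 1502/265.

1502/265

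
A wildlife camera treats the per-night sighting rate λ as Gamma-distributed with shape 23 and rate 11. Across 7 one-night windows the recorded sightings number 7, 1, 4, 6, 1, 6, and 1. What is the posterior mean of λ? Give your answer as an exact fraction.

Total count: 7 + 1 + 4 + 6 + 1 + 6 + 1 = 26.
Total exposure: 7 nights.
The Gamma prior is conjugate for the Poisson rate, so λ | data ~ Gamma(23+26, 11+7) = Gamma(49, 18).
Posterior mean = α'/β' = 49/18.

49/18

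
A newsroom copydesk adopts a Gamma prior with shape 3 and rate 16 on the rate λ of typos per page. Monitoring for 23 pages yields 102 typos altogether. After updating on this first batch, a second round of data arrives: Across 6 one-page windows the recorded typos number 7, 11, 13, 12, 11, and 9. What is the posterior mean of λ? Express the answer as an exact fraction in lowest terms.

Total count 102 over total exposure 23 pages.
After the first batch: Gamma(3 + 102, 16 + 23) = Gamma(105, 39).
Total count: 7 + 11 + 13 + 12 + 11 + 9 = 63.
Total exposure: 6 pages.
After the second batch: Gamma(105 + 63, 39 + 6) = Gamma(168, 45).
Posterior mean = α'/β' = 168/45 = 56/15.

56/15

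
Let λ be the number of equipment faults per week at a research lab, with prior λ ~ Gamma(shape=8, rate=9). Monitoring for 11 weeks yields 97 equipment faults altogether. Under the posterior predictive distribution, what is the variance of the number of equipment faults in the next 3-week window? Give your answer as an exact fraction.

Total count 97 over total exposure 11 weeks.
Gamma(α, β) with Poisson data over total exposure Σt gives posterior Gamma(α+Σx, β+Σt) = Gamma(105, 20).
The posterior predictive for a window of length T is Negative Binomial with variance T·α'·(β'+T)/β'² = 3·105·23/400 = 1449/80.

1449/80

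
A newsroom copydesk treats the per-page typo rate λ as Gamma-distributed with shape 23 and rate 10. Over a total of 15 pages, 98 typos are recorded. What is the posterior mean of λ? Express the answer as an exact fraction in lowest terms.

121/25

Total count 98 over total exposure 15 pages.
Gamma(α, β) with Poisson data over total exposure Σt gives posterior Gamma(α+Σx, β+Σt) = Gamma(121, 25).
Posterior mean = α'/β' = 121/25.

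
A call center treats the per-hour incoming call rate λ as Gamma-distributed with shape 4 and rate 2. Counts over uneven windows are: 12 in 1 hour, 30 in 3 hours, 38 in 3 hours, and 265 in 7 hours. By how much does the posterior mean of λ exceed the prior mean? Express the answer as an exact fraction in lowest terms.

317/16

Total count: 12 + 30 + 38 + 265 = 345.
Total exposure: 1 + 3 + 3 + 7 = 14 hours.
Conjugate update: add total count to the shape and total exposure to the rate, giving Gamma(349, 16).
Posterior mean = 349/16 = 349/16; prior mean = 4/2 = 2. Difference = 349/16 − 2 = 317/16.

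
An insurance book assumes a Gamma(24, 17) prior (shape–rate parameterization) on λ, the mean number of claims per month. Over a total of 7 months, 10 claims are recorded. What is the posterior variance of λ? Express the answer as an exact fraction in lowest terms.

17/288

Total count 10 over total exposure 7 months.
Gamma(α, β) with Poisson data over total exposure Σt gives posterior Gamma(α+Σx, β+Σt) = Gamma(34, 24).
Posterior variance = α'/β'² = 34/576 = 17/288.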